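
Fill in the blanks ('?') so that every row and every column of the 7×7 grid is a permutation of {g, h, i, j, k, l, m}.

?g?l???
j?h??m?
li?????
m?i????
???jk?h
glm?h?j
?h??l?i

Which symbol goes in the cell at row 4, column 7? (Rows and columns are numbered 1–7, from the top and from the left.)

k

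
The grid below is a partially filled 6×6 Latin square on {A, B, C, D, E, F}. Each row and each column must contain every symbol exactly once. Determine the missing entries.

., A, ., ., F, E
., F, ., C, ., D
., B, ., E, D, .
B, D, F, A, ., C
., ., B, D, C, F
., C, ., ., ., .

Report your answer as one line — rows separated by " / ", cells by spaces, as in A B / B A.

(r1,c4): row 1 has {A,E,F}; column 4 has {A,C,D,E}, so it must be B.
(r3,c6): row 3 has {B,D,E}; column 6 has {C,D,E,F}, so it must be A.
(r4,c5): row 4 has {A,B,C,D,F}; column 5 has {C,D,F}, so it must be E.
(r5,c2): row 5 has {B,C,D,F}; column 2 has {A,B,C,D,F}, so it must be E.
(r6,c4): row 6 has {C}; column 4 has {A,B,C,D,E}, so it must be F.
(r6,c6): row 6 has {C,F}; column 6 has {A,C,D,E,F}, so it must be B.
(r3,c3): row 3 has {A,B,D,E}; column 3 has {B,F}, so it must be C.
(r5,c1): row 5 has {B,C,D,E,F}; column 1 has {B}, so it must be A.
(r6,c5): row 6 has {B,C,F}; column 5 has {C,D,E,F}, so it must be A.
(r1,c3): row 1 has {A,B,E,F}; column 3 has {B,C,F}, so it must be D.
(r2,c1): row 2 has {C,D,F}; column 1 has {A,B}, so it must be E.
(r2,c3): row 2 has {C,D,E,F}; column 3 has {B,C,D,F}, so it must be A.
(r2,c5): row 2 has {A,C,D,E,F}; column 5 has {A,C,D,E,F}, so it must be B.
(r3,c1): row 3 has {A,B,C,D,E}; column 1 has {A,B,E}, so it must be F.
(r6,c1): row 6 has {A,B,C,F}; column 1 has {A,B,E,F}, so it must be D.
(r6,c3): row 6 has {A,B,C,D,F}; column 3 has {A,B,C,D,F}, so it must be E.
(r1,c1): row 1 has {A,B,D,E,F}; column 1 has {A,B,D,E,F}, so it must be C.

C A D B F E / E F A C B D / F B C E D A / B D F A E C / A E B D C F / D C E F A B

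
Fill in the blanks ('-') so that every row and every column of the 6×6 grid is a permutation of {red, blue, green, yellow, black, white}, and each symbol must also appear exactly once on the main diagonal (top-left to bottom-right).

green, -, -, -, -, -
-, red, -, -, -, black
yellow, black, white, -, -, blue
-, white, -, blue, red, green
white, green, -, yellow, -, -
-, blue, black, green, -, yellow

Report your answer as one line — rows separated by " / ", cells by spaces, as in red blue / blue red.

green yellow red black blue white / blue red green white yellow black / yellow black white red green blue / black white yellow blue red green / white green blue yellow black red / red blue black green white yellow

row 1 has {green}; column 2 has {red,blue,green,black,white} — only yellow is left for (r1,c2).
row 2 has {red,black}; column 1 has {green,yellow,white} — only blue is left for (r2,c1).
row 2 has {red,blue,black}; column 4 has {blue,green,yellow} — only white is left for (r2,c4).
row 3 has {blue,yellow,black,white}; column 4 has {blue,green,yellow,white} — only red is left for (r3,c4).
row 3 has {red,blue,yellow,black,white}; column 5 has {red} — only green is left for (r3,c5).
row 4 has {red,blue,green,white}; column 1 has {blue,green,yellow,white} — only black is left for (r4,c1).
row 4 has {red,blue,green,black,white}; column 3 has {black,white} — only yellow is left for (r4,c3).
row 5 has {green,yellow,white}; column 5 has {red,green}; the diagonal has {red,blue,green,yellow,white} — only black is left for (r5,c5).
row 5 has {green,yellow,black,white}; column 6 has {blue,green,yellow,black} — only red is left for (r5,c6).
row 6 has {blue,green,yellow,black}; column 1 has {blue,green,yellow,black,white} — only red is left for (r6,c1).
row 6 has {red,blue,green,yellow,black}; column 5 has {red,green,black} — only white is left for (r6,c5).
row 1 has {green,yellow}; column 4 has {red,blue,green,yellow,white} — only black is left for (r1,c4).
row 1 has {green,yellow,black}; column 5 has {red,green,black,white} — only blue is left for (r1,c5).
row 1 has {blue,green,yellow,black}; column 6 has {red,blue,green,yellow,black} — only white is left for (r1,c6).
row 2 has {red,blue,black,white}; column 3 has {yellow,black,white} — only green is left for (r2,c3).
row 2 has {red,blue,green,black,white}; column 5 has {red,blue,green,black,white} — only yellow is left for (r2,c5).
row 5 has {red,green,yellow,black,white}; column 3 has {green,yellow,black,white} — only blue is left for (r5,c3).
row 1 has {blue,green,yellow,black,white}; column 3 has {blue,green,yellow,black,white} — only red is left for (r1,c3).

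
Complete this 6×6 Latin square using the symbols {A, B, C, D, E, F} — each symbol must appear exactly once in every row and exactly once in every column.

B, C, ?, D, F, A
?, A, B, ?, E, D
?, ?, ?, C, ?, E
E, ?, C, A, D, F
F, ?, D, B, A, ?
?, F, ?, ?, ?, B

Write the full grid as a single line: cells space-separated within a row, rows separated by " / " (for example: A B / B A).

B C E D F A / C A B F E D / A D F C B E / E B C A D F / F E D B A C / D F A E C B

(r1,c3): row 1 has {A,B,C,D,F}; column 3 has {B,C,D}, so it must be E.
(r2,c1): row 2 has {A,B,D,E}; column 1 has {B,E,F}, so it must be C.
(r2,c4): row 2 has {A,B,C,D,E}; column 4 has {A,B,C,D}, so it must be F.
(r3,c5): row 3 has {C,E}; column 5 has {A,D,E,F}, so it must be B.
(r4,c2): row 4 has {A,C,D,E,F}; column 2 has {A,C,F}, so it must be B.
(r5,c2): row 5 has {A,B,D,F}; column 2 has {A,B,C,F}, so it must be E.
(r5,c6): row 5 has {A,B,D,E,F}; column 6 has {A,B,D,E,F}, so it must be C.
(r6,c3): row 6 has {B,F}; column 3 has {B,C,D,E}, so it must be A.
(r6,c4): row 6 has {A,B,F}; column 4 has {A,B,C,D,F}, so it must be E.
(r6,c5): row 6 has {A,B,E,F}; column 5 has {A,B,D,E,F}, so it must be C.
(r3,c2): row 3 has {B,C,E}; column 2 has {A,B,C,E,F}, so it must be D.
(r3,c3): row 3 has {B,C,D,E}; column 3 has {A,B,C,D,E}, so it must be F.
(r6,c1): row 6 has {A,B,C,E,F}; column 1 has {B,C,E,F}, so it must be D.
(r3,c1): row 3 has {B,C,D,E,F}; column 1 has {B,C,D,E,F}, so it must be A.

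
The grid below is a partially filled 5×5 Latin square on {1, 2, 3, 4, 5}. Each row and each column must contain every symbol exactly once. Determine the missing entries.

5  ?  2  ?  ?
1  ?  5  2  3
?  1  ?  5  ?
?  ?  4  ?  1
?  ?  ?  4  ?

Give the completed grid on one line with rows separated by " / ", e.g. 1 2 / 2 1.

5 3 2 1 4 / 1 4 5 2 3 / 4 1 3 5 2 / 2 5 4 3 1 / 3 2 1 4 5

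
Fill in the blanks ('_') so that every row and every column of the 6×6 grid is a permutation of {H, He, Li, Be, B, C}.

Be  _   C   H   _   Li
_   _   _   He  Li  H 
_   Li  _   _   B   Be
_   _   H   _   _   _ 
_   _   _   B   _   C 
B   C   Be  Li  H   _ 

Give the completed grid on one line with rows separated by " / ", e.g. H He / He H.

(r1,c5): row 1 has {H,Li,Be,C}; column 5 has {H,Li,B}, so it must be He.
(r2,c1): row 2 has {H,He,Li}; column 1 has {Be,B}, so it must be C.
(r2,c3): row 2 has {H,He,Li,C}; column 3 has {H,Be,C}, so it must be B.
(r3,c3): row 3 has {Li,Be,B}; column 3 has {H,Be,B,C}, so it must be He.
(r3,c4): row 3 has {He,Li,Be,B}; column 4 has {H,He,Li,B}, so it must be C.
(r4,c4): row 4 has {H}; column 4 has {H,He,Li,B,C}, so it must be Be.
(r4,c5): row 4 has {H,Be}; column 5 has {H,He,Li,B}, so it must be C.
(r5,c3): row 5 has {B,C}; column 3 has {H,He,Be,B,C}, so it must be Li.
(r5,c5): row 5 has {Li,B,C}; column 5 has {H,He,Li,B,C}, so it must be Be.
(r6,c6): row 6 has {H,Li,Be,B,C}; column 6 has {H,Li,Be,C}, so it must be He.
(r1,c2): row 1 has {H,He,Li,Be,C}; column 2 has {Li,C}, so it must be B.
(r2,c2): row 2 has {H,He,Li,B,C}; column 2 has {Li,B,C}, so it must be Be.
(r3,c1): row 3 has {He,Li,Be,B,C}; column 1 has {Be,B,C}, so it must be H.
(r4,c2): row 4 has {H,Be,C}; column 2 has {Li,Be,B,C}, so it must be He.
(r4,c6): row 4 has {H,He,Be,C}; column 6 has {H,He,Li,Be,C}, so it must be B.
(r5,c1): row 5 has {Li,Be,B,C}; column 1 has {H,Be,B,C}, so it must be He.
(r5,c2): row 5 has {He,Li,Be,B,C}; column 2 has {He,Li,Be,B,C}, so it must be H.
(r4,c1): row 4 has {H,He,Be,B,C}; column 1 has {H,He,Be,B,C}, so it must be Li.

Be B C H He Li / C Be B He Li H / H Li He C B Be / Li He H Be C B / He H Li B Be C / B C Be Li H He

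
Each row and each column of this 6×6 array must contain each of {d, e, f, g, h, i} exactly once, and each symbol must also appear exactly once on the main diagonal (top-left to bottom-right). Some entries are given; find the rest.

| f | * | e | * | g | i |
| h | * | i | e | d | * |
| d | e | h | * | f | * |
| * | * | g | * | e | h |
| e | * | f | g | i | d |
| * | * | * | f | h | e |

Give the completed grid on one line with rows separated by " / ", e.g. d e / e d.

(r2,c2) = g
(r2,c6) = f
(r3,c4) = i
(r3,c6) = g
(r4,c1) = i
(r4,c4) = d
(r5,c2) = h
(r6,c1) = g
(r6,c3) = d
(r1,c2) = d
(r1,c4) = h
(r4,c2) = f
(r6,c2) = i

f d e h g i / h g i e d f / d e h i f g / i f g d e h / e h f g i d / g i d f h e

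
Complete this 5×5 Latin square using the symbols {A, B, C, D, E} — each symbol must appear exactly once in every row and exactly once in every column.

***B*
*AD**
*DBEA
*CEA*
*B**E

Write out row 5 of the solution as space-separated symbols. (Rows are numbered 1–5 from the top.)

(r1,c2) = E
(r2,c4) = C
(r2,c5) = B
(r3,c1) = C
(r4,c5) = D
(r5,c4) = D
(r1,c5) = C
(r2,c1) = E
(r4,c1) = B
(r5,c1) = A
(r5,c3) = C

A B C D E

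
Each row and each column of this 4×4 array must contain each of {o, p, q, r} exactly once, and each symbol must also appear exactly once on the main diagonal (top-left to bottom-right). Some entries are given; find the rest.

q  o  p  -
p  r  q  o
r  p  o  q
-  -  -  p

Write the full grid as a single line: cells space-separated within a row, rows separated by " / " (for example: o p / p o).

q o p r / p r q o / r p o q / o q r p

At row 1, column 4: row 1 has {o,p,q}; column 4 has {o,p,q}; that leaves r.
At row 4, column 1: row 4 has {p}; column 1 has {p,q,r}; that leaves o.
At row 4, column 2: row 4 has {o,p}; column 2 has {o,p,r}; that leaves q.
At row 4, column 3: row 4 has {o,p,q}; column 3 has {o,p,q}; that leaves r.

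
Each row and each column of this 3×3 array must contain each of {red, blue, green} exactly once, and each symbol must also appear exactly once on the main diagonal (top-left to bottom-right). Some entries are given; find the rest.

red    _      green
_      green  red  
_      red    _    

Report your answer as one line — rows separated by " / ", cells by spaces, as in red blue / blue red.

At row 1, column 2: row 1 has {red,green}; column 2 has {red,green}; that leaves blue.
At row 2, column 1: row 2 has {red,green}; column 1 has {red}; that leaves blue.
At row 3, column 1: row 3 has {red}; column 1 has {red,blue}; that leaves green.
At row 3, column 3: row 3 has {red,green}; column 3 has {red,green}; the diagonal has {red,green}; that leaves blue.

red blue green / blue green red / green red blue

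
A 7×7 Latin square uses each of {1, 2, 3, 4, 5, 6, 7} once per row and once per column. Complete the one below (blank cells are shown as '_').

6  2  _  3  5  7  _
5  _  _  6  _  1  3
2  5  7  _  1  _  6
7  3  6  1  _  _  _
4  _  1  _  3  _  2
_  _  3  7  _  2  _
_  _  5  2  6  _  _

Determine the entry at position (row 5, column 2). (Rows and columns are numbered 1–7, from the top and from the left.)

7

(r1,c3) = 4
(r1,c7) = 1
(r2,c3) = 2
(r3,c4) = 4
(r3,c6) = 3
(r5,c4) = 5
(r5,c6) = 6
(r6,c1) = 1
(r6,c5) = 4
(r6,c7) = 5
(r7,c1) = 3
(r7,c6) = 4
(r7,c7) = 7
(r2,c5) = 7
(r4,c5) = 2
(r4,c6) = 5
(r4,c7) = 4
(r5,c2) = 7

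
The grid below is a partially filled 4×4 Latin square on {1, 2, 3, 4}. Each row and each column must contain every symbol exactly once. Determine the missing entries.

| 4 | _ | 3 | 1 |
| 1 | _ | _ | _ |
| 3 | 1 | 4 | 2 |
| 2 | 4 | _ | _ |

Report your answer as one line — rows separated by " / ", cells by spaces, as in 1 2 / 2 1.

4 2 3 1 / 1 3 2 4 / 3 1 4 2 / 2 4 1 3

(r1,c2): row 1 has {1,3,4}; column 2 has {1,4}, so it must be 2.
(r2,c2): row 2 has {1}; column 2 has {1,2,4}, so it must be 3.
(r2,c3): row 2 has {1,3}; column 3 has {3,4}, so it must be 2.
(r2,c4): row 2 has {1,2,3}; column 4 has {1,2}, so it must be 4.
(r4,c3): row 4 has {2,4}; column 3 has {2,3,4}, so it must be 1.
(r4,c4): row 4 has {1,2,4}; column 4 has {1,2,4}, so it must be 3.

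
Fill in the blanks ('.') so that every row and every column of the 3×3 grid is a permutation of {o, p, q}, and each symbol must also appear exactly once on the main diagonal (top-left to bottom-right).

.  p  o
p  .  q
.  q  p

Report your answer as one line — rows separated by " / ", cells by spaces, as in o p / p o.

(r1,c1): row 1 has {o,p}; column 1 has {p}; the diagonal has {p}, so it must be q.
(r2,c2): row 2 has {p,q}; column 2 has {p,q}; the diagonal has {p,q}, so it must be o.
(r3,c1): row 3 has {p,q}; column 1 has {p,q}, so it must be o.

q p o / p o q / o q p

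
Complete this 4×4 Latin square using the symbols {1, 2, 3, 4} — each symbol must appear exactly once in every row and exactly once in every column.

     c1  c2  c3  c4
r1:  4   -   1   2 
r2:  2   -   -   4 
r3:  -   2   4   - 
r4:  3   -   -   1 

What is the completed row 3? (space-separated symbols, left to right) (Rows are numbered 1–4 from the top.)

(r1,c2) = 3
(r2,c2) = 1
(r2,c3) = 3
(r3,c1) = 1
(r3,c4) = 3

1 2 4 3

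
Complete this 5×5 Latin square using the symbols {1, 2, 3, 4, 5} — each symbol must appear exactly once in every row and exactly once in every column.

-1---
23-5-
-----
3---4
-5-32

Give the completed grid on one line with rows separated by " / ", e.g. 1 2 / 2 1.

5 1 2 4 3 / 2 3 4 5 1 / 1 4 3 2 5 / 3 2 5 1 4 / 4 5 1 3 2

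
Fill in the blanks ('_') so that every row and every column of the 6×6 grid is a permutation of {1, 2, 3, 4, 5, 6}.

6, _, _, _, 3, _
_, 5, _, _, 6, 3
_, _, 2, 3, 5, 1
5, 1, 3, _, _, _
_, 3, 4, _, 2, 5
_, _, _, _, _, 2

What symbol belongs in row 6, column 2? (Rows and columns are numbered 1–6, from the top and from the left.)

(r1,c6): row 1 has {3,6}; column 6 has {1,2,3,5}, so it must be 4.
(r2,c3): row 2 has {3,5,6}; column 3 has {2,3,4}, so it must be 1.
(r3,c1): row 3 has {1,2,3,5}; column 1 has {5,6}, so it must be 4.
(r3,c2): row 3 has {1,2,3,4,5}; column 2 has {1,3,5}, so it must be 6.
(r4,c5): row 4 has {1,3,5}; column 5 has {2,3,5,6}, so it must be 4.
(r4,c6): row 4 has {1,3,4,5}; column 6 has {1,2,3,4,5}, so it must be 6.
(r5,c1): row 5 has {2,3,4,5}; column 1 has {4,5,6}, so it must be 1.
(r5,c4): row 5 has {1,2,3,4,5}; column 4 has {3}, so it must be 6.
(r6,c1): row 6 has {2}; column 1 has {1,4,5,6}, so it must be 3.
(r6,c2): row 6 has {2,3}; column 2 has {1,3,5,6}, so it must be 4.

4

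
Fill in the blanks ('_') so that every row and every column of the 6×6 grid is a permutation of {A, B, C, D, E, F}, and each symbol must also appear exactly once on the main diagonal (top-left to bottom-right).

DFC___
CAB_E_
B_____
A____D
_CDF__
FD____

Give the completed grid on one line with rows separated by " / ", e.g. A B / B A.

D F C E A B / C A B D E F / B E F A D C / A B E C F D / E C D F B A / F D A B C E

(r2,c4) = D
(r2,c6) = F
(r3,c2) = E
(r3,c3) = F
(r4,c2) = B
(r4,c3) = E
(r4,c4) = C
(r4,c5) = F
(r5,c1) = E
(r5,c5) = B
(r5,c6) = A
(r6,c3) = A
(r6,c5) = C
(r6,c6) = E
(r1,c5) = A
(r1,c6) = B
(r3,c4) = A
(r3,c5) = D
(r3,c6) = C
(r6,c4) = B
(r1,c4) = E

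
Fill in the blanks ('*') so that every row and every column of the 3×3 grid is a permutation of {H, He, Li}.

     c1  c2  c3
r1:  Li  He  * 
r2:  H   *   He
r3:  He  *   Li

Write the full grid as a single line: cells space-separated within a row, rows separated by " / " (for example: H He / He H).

Li He H / H Li He / He H Li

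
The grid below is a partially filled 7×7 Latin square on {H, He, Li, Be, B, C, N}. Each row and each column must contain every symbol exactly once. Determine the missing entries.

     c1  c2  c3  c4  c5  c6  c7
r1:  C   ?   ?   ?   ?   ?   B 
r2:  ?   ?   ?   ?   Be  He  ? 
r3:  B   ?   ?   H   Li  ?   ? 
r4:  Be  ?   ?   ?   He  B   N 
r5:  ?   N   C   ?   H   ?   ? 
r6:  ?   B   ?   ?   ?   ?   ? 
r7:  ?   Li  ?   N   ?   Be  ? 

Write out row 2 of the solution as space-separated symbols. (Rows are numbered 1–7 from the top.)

N H B C Be He Li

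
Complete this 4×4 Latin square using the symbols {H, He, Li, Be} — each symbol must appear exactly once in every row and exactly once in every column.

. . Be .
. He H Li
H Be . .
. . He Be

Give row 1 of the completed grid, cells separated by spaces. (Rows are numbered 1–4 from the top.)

(r2,c1) = Be
(r3,c3) = Li
(r3,c4) = He
(r4,c1) = Li
(r4,c2) = H
(r1,c1) = He
(r1,c2) = Li
(r1,c4) = H

He Li Be H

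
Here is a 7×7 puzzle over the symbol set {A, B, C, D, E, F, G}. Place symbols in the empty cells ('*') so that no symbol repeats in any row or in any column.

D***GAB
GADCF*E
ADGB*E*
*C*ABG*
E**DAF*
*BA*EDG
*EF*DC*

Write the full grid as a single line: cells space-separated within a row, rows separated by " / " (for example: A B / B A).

D F C E G A B / G A D C F B E / A D G B C E F / F C E A B G D / E G B D A F C / C B A F E D G / B E F G D C A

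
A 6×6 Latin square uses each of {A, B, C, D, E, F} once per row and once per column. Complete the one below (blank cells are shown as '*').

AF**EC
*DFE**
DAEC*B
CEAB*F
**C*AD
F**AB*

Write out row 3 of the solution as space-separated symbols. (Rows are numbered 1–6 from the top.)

D A E C F B

row 1 has {A,C,E,F}; column 4 has {A,B,C,E} — only D is left for (r1,c4).
row 2 has {D,E,F}; column 1 has {A,C,D,F} — only B is left for (r2,c1).
row 2 has {B,D,E,F}; column 5 has {A,B,E} — only C is left for (r2,c5).
row 2 has {B,C,D,E,F}; column 6 has {B,C,D,F} — only A is left for (r2,c6).
row 3 has {A,B,C,D,E}; column 5 has {A,B,C,E} — only F is left for (r3,c5).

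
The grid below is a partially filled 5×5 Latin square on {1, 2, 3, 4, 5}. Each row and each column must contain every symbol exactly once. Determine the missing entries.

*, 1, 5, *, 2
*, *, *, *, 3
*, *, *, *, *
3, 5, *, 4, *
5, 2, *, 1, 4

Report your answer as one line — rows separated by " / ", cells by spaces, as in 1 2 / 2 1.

4 1 5 3 2 / 2 4 1 5 3 / 1 3 4 2 5 / 3 5 2 4 1 / 5 2 3 1 4

Cell (r1,c1): row 1 has {1,2,5}; column 1 has {3,5} → 4.
Cell (r1,c4): row 1 has {1,2,4,5}; column 4 has {1,4} → 3.
Cell (r2,c2): row 2 has {3}; column 2 has {1,2,5} → 4.
Cell (r3,c2): row 3 is empty so far; column 2 has {1,2,4,5} → 3.
Cell (r4,c5): row 4 has {3,4,5}; column 5 has {2,3,4} → 1.
Cell (r5,c3): row 5 has {1,2,4,5}; column 3 has {5} → 3.
Cell (r3,c5): row 3 has {3}; column 5 has {1,2,3,4} → 5.
Cell (r4,c3): row 4 has {1,3,4,5}; column 3 has {3,5} → 2.
Cell (r2,c3): row 2 has {3,4}; column 3 has {2,3,5} → 1.
Cell (r3,c3): row 3 has {3,5}; column 3 has {1,2,3,5} → 4.
Cell (r3,c4): row 3 has {3,4,5}; column 4 has {1,3,4} → 2.
Cell (r2,c1): row 2 has {1,3,4}; column 1 has {3,4,5} → 2.
Cell (r2,c4): row 2 has {1,2,3,4}; column 4 has {1,2,3,4} → 5.
Cell (r3,c1): row 3 has {2,3,4,5}; column 1 has {2,3,4,5} → 1.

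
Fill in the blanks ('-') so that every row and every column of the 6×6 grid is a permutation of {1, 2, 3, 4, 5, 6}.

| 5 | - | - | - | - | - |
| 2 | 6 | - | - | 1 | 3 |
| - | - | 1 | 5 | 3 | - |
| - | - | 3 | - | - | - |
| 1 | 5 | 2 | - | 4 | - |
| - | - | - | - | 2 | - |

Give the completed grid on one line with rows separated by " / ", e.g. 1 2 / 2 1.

row 1 has {5}; column 5 has {1,2,3,4} — only 6 is left for (r1,c5).
row 2 has {1,2,3,6}; column 4 has {5} — only 4 is left for (r2,c4).
row 4 has {3}; column 5 has {1,2,3,4,6} — only 5 is left for (r4,c5).
row 5 has {1,2,4,5}; column 6 has {3} — only 6 is left for (r5,c6).
row 1 has {5,6}; column 3 has {1,2,3} — only 4 is left for (r1,c3).
row 2 has {1,2,3,4,6}; column 3 has {1,2,3,4} — only 5 is left for (r2,c3).
row 5 has {1,2,4,5,6}; column 4 has {4,5} — only 3 is left for (r5,c4).
row 6 has {2}; column 3 has {1,2,3,4,5} — only 6 is left for (r6,c3).
row 6 has {2,6}; column 4 has {3,4,5} — only 1 is left for (r6,c4).
row 1 has {4,5,6}; column 4 has {1,3,4,5} — only 2 is left for (r1,c4).
row 1 has {2,4,5,6}; column 6 has {3,6} — only 1 is left for (r1,c6).
row 4 has {3,5}; column 4 has {1,2,3,4,5} — only 6 is left for (r4,c4).
row 1 has {1,2,4,5,6}; column 2 has {5,6} — only 3 is left for (r1,c2).
row 4 has {3,5,6}; column 1 has {1,2,5} — only 4 is left for (r4,c1).
row 4 has {3,4,5,6}; column 6 has {1,3,6} — only 2 is left for (r4,c6).
row 6 has {1,2,6}; column 1 has {1,2,4,5} — only 3 is left for (r6,c1).
row 6 has {1,2,3,6}; column 2 has {3,5,6} — only 4 is left for (r6,c2).
row 6 has {1,2,3,4,6}; column 6 has {1,2,3,6} — only 5 is left for (r6,c6).
row 3 has {1,3,5}; column 1 has {1,2,3,4,5} — only 6 is left for (r3,c1).
row 3 has {1,3,5,6}; column 2 has {3,4,5,6} — only 2 is left for (r3,c2).
row 3 has {1,2,3,5,6}; column 6 has {1,2,3,5,6} — only 4 is left for (r3,c6).
row 4 has {2,3,4,5,6}; column 2 has {2,3,4,5,6} — only 1 is left for (r4,c2).

5 3 4 2 6 1 / 2 6 5 4 1 3 / 6 2 1 5 3 4 / 4 1 3 6 5 2 / 1 5 2 3 4 6 / 3 4 6 1 2 5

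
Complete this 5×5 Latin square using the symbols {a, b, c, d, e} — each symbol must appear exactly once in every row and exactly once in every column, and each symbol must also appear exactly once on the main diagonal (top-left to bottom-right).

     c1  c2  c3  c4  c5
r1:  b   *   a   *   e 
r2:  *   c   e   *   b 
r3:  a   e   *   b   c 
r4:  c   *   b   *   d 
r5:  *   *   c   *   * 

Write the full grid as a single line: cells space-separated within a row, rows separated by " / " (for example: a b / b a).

b d a c e / d c e a b / a e d b c / c a b e d / e b c d a

Cell (r1,c2): row 1 has {a,b,e}; column 2 has {c,e} → d.
Cell (r1,c4): row 1 has {a,b,d,e}; column 4 has {b} → c.
Cell (r2,c1): row 2 has {b,c,e}; column 1 has {a,b,c} → d.
Cell (r2,c4): row 2 has {b,c,d,e}; column 4 has {b,c} → a.
Cell (r3,c3): row 3 has {a,b,c,e}; column 3 has {a,b,c,e}; the diagonal has {b,c} → d.
Cell (r4,c2): row 4 has {b,c,d}; column 2 has {c,d,e} → a.
Cell (r4,c4): row 4 has {a,b,c,d}; column 4 has {a,b,c}; the diagonal has {b,c,d} → e.
Cell (r5,c1): row 5 has {c}; column 1 has {a,b,c,d} → e.
Cell (r5,c2): row 5 has {c,e}; column 2 has {a,c,d,e} → b.
Cell (r5,c4): row 5 has {b,c,e}; column 4 has {a,b,c,e} → d.
Cell (r5,c5): row 5 has {b,c,d,e}; column 5 has {b,c,d,e}; the diagonal has {b,c,d,e} → a.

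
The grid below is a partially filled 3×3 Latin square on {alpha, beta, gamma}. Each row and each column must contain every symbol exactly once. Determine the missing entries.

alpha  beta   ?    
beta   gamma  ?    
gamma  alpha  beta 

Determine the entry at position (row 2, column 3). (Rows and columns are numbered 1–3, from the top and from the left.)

alpha

(r1,c3) = gamma
(r2,c3) = alpha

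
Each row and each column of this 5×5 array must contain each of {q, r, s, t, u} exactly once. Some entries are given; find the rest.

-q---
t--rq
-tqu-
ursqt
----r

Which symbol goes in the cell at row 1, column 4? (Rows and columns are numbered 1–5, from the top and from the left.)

(r2,c3): row 2 has {q,r,t}; column 3 has {q,s}, so it must be u.
(r3,c5): row 3 has {q,t,u}; column 5 has {q,r,t}, so it must be s.
(r5,c3): row 5 has {r}; column 3 has {q,s,u}, so it must be t.
(r5,c4): row 5 has {r,t}; column 4 has {q,r,u}, so it must be s.
(r1,c3): row 1 has {q}; column 3 has {q,s,t,u}, so it must be r.
(r1,c4): row 1 has {q,r}; column 4 has {q,r,s,u}, so it must be t.

t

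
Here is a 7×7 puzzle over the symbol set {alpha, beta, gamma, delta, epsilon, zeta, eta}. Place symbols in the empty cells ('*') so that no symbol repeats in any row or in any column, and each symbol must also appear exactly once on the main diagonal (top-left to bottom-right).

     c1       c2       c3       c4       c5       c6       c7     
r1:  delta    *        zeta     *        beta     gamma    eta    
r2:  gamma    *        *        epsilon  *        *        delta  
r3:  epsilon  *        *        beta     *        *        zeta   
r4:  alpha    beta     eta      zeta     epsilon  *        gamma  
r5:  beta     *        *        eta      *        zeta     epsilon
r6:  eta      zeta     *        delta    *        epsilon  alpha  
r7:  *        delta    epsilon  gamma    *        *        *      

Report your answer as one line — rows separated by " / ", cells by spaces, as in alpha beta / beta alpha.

delta epsilon zeta alpha beta gamma eta / gamma eta alpha epsilon zeta beta delta / epsilon alpha gamma beta delta eta zeta / alpha beta eta zeta epsilon delta gamma / beta gamma delta eta alpha zeta epsilon / eta zeta beta delta gamma epsilon alpha / zeta delta epsilon gamma eta alpha beta

(r1,c4) = alpha
(r4,c6) = delta
(r6,c5) = gamma
(r7,c1) = zeta
(r7,c7) = beta
(r1,c2) = epsilon
(r5,c5) = alpha
(r6,c3) = beta
(r7,c5) = eta
(r7,c6) = alpha
(r2,c2) = eta
(r2,c3) = alpha
(r2,c5) = zeta
(r2,c6) = beta
(r3,c3) = gamma
(r3,c5) = delta
(r3,c6) = eta
(r5,c2) = gamma
(r5,c3) = delta
(r3,c2) = alpha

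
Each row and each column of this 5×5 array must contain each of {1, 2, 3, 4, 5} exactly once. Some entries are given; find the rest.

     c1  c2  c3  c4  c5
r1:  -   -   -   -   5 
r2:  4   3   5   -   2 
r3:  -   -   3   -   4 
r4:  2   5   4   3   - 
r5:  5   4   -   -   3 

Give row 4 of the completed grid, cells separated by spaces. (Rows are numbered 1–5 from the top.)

(r2,c4) = 1
(r3,c1) = 1
(r3,c2) = 2
(r3,c4) = 5
(r4,c5) = 1

2 5 4 3 1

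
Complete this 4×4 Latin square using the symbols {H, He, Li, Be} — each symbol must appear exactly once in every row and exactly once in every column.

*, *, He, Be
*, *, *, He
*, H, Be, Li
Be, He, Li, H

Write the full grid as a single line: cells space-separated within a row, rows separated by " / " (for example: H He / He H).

At row 1, column 2: row 1 has {He,Be}; column 2 has {H,He}; that leaves Li.
At row 2, column 2: row 2 has {He}; column 2 has {H,He,Li}; that leaves Be.
At row 2, column 3: row 2 has {He,Be}; column 3 has {He,Li,Be}; that leaves H.
At row 3, column 1: row 3 has {H,Li,Be}; column 1 has {Be}; that leaves He.
At row 1, column 1: row 1 has {He,Li,Be}; column 1 has {He,Be}; that leaves H.
At row 2, column 1: row 2 has {H,He,Be}; column 1 has {H,He,Be}; that leaves Li.

H Li He Be / Li Be H He / He H Be Li / Be He Li H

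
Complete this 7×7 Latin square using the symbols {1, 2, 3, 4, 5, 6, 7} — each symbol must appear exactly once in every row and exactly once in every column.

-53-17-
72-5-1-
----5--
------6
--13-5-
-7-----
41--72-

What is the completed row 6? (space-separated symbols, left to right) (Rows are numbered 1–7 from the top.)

Cell (r7,c4): row 7 has {1,2,4,7}; column 4 has {3,5} → 6.
Cell (r7,c3): row 7 has {1,2,4,6,7}; column 3 has {1,3} → 5.
Cell (r7,c7): row 7 has {1,2,4,5,6,7}; column 7 has {6} → 3.
Cell (r2,c7): row 2 has {1,2,5,7}; column 7 has {3,6} → 4.
Cell (r1,c7): row 1 has {1,3,5,7}; column 7 has {3,4,6} → 2.
Cell (r2,c3): row 2 has {1,2,4,5,7}; column 3 has {1,3,5} → 6.
Cell (r2,c5): row 2 has {1,2,4,5,6,7}; column 5 has {1,5,7} → 3.
Cell (r5,c7): row 5 has {1,3,5}; column 7 has {2,3,4,6} → 7.
Cell (r1,c1): row 1 has {1,2,3,5,7}; column 1 has {4,7} → 6.
Cell (r1,c4): row 1 has {1,2,3,5,6,7}; column 4 has {3,5,6} → 4.
Cell (r3,c7): row 3 has {5}; column 7 has {2,3,4,6,7} → 1.
Cell (r5,c1): row 5 has {1,3,5,7}; column 1 has {4,6,7} → 2.
Cell (r6,c7): row 6 has {7}; column 7 has {1,2,3,4,6,7} → 5.
Cell (r3,c1): row 3 has {1,5}; column 1 has {2,4,6,7} → 3.
Cell (r6,c1): row 6 has {5,7}; column 1 has {2,3,4,6,7} → 1.
Cell (r6,c4): row 6 has {1,5,7}; column 4 has {3,4,5,6} → 2.
Cell (r3,c4): row 3 has {1,3,5}; column 4 has {2,3,4,5,6} → 7.
Cell (r4,c1): row 4 has {6}; column 1 has {1,2,3,4,6,7} → 5.
Cell (r4,c4): row 4 has {5,6}; column 4 has {2,3,4,5,6,7} → 1.
Cell (r6,c3): row 6 has {1,2,5,7}; column 3 has {1,3,5,6} → 4.
Cell (r6,c5): row 6 has {1,2,4,5,7}; column 5 has {1,3,5,7} → 6.
Cell (r6,c6): row 6 has {1,2,4,5,6,7}; column 6 has {1,2,5,7} → 3.

1 7 4 2 6 3 5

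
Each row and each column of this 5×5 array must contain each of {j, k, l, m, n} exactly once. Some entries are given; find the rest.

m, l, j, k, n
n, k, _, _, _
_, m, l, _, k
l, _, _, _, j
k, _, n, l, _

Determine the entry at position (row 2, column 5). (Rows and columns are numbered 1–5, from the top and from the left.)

At row 2, column 3: row 2 has {k,n}; column 3 has {j,l,n}; that leaves m.
At row 2, column 4: row 2 has {k,m,n}; column 4 has {k,l}; that leaves j.
At row 2, column 5: row 2 has {j,k,m,n}; column 5 has {j,k,n}; that leaves l.

l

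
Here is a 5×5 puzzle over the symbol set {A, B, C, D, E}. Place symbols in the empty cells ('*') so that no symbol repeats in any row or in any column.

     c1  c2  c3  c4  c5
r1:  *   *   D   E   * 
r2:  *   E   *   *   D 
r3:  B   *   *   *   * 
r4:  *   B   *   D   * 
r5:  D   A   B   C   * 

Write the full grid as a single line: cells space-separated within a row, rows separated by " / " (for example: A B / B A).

A C D E B / C E A B D / B D E A C / E B C D A / D A B C E

At row 1, column 2: row 1 has {D,E}; column 2 has {A,B,E}; that leaves C.
At row 3, column 2: row 3 has {B}; column 2 has {A,B,C,E}; that leaves D.
At row 3, column 4: row 3 has {B,D}; column 4 has {C,D,E}; that leaves A.
At row 5, column 5: row 5 has {A,B,C,D}; column 5 has {D}; that leaves E.
At row 1, column 1: row 1 has {C,D,E}; column 1 has {B,D}; that leaves A.
At row 1, column 5: row 1 has {A,C,D,E}; column 5 has {D,E}; that leaves B.
At row 2, column 1: row 2 has {D,E}; column 1 has {A,B,D}; that leaves C.
At row 2, column 3: row 2 has {C,D,E}; column 3 has {B,D}; that leaves A.
At row 2, column 4: row 2 has {A,C,D,E}; column 4 has {A,C,D,E}; that leaves B.
At row 3, column 5: row 3 has {A,B,D}; column 5 has {B,D,E}; that leaves C.
At row 4, column 1: row 4 has {B,D}; column 1 has {A,B,C,D}; that leaves E.
At row 4, column 3: row 4 has {B,D,E}; column 3 has {A,B,D}; that leaves C.
At row 4, column 5: row 4 has {B,C,D,E}; column 5 has {B,C,D,E}; that leaves A.
At row 3, column 3: row 3 has {A,B,C,D}; column 3 has {A,B,C,D}; that leaves E.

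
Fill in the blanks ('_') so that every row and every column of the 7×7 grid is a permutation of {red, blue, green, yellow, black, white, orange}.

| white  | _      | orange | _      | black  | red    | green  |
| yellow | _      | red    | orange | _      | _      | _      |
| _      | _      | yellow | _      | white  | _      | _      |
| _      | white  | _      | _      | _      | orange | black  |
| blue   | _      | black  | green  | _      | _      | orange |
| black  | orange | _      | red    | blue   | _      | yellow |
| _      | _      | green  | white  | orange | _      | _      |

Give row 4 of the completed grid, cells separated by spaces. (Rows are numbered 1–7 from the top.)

green white blue yellow red orange black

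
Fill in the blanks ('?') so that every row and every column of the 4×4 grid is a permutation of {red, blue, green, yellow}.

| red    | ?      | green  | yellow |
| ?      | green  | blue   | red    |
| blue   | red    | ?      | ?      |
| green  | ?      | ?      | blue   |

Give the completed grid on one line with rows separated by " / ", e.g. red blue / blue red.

row 1 has {red,green,yellow}; column 2 has {red,green} — only blue is left for (r1,c2).
row 2 has {red,blue,green}; column 1 has {red,blue,green} — only yellow is left for (r2,c1).
row 3 has {red,blue}; column 3 has {blue,green} — only yellow is left for (r3,c3).
row 3 has {red,blue,yellow}; column 4 has {red,blue,yellow} — only green is left for (r3,c4).
row 4 has {blue,green}; column 2 has {red,blue,green} — only yellow is left for (r4,c2).
row 4 has {blue,green,yellow}; column 3 has {blue,green,yellow} — only red is left for (r4,c3).

red blue green yellow / yellow green blue red / blue red yellow green / green yellow red blue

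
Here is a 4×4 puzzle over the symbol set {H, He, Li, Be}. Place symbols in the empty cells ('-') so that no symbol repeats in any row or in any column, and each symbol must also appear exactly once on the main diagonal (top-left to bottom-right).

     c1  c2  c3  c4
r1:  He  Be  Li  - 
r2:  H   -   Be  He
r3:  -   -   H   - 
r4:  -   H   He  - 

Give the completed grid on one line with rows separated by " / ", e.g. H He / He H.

(r1,c4) = H
(r2,c2) = Li
(r3,c2) = He
(r4,c4) = Be
(r3,c4) = Li
(r4,c1) = Li
(r3,c1) = Be

He Be Li H / H Li Be He / Be He H Li / Li H He Be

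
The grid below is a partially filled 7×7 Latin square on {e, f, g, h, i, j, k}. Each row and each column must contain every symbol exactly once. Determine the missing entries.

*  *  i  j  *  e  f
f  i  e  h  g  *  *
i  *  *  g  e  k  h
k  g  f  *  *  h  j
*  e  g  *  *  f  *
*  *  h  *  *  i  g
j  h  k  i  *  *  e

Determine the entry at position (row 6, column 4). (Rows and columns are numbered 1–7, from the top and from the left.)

f

(r1,c2): row 1 has {e,f,i,j}; column 2 has {e,g,h,i}, so it must be k.
(r1,c5): row 1 has {e,f,i,j,k}; column 5 has {e,g}, so it must be h.
(r2,c6): row 2 has {e,f,g,h,i}; column 6 has {e,f,h,i,k}, so it must be j.
(r2,c7): row 2 has {e,f,g,h,i,j}; column 7 has {e,f,g,h,j}, so it must be k.
(r3,c3): row 3 has {e,g,h,i,k}; column 3 has {e,f,g,h,i,k}, so it must be j.
(r4,c4): row 4 has {f,g,h,j,k}; column 4 has {g,h,i,j}, so it must be e.
(r4,c5): row 4 has {e,f,g,h,j,k}; column 5 has {e,g,h}, so it must be i.
(r5,c1): row 5 has {e,f,g}; column 1 has {f,i,j,k}, so it must be h.
(r5,c4): row 5 has {e,f,g,h}; column 4 has {e,g,h,i,j}, so it must be k.
(r5,c5): row 5 has {e,f,g,h,k}; column 5 has {e,g,h,i}, so it must be j.
(r5,c7): row 5 has {e,f,g,h,j,k}; column 7 has {e,f,g,h,j,k}, so it must be i.
(r6,c1): row 6 has {g,h,i}; column 1 has {f,h,i,j,k}, so it must be e.
(r6,c4): row 6 has {e,g,h,i}; column 4 has {e,g,h,i,j,k}, so it must be f.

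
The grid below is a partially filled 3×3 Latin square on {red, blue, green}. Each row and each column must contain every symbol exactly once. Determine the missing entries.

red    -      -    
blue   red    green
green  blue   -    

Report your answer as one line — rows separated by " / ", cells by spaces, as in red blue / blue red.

red green blue / blue red green / green blue red

Cell (r1,c2): row 1 has {red}; column 2 has {red,blue} → green.
Cell (r1,c3): row 1 has {red,green}; column 3 has {green} → blue.
Cell (r3,c3): row 3 has {blue,green}; column 3 has {blue,green} → red.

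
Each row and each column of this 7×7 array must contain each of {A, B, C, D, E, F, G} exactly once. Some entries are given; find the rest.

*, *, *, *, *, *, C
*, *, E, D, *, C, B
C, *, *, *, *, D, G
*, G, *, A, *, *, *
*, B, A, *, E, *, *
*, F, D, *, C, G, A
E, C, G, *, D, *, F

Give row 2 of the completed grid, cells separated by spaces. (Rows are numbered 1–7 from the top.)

(r2,c2) = A
(r3,c2) = E
(r5,c6) = F
(r5,c7) = D
(r6,c1) = B
(r6,c4) = E
(r7,c4) = B
(r7,c6) = A
(r1,c2) = D
(r3,c4) = F
(r4,c7) = E
(r5,c1) = G
(r5,c4) = C
(r1,c4) = G
(r2,c1) = F
(r2,c5) = G

F A E D G C B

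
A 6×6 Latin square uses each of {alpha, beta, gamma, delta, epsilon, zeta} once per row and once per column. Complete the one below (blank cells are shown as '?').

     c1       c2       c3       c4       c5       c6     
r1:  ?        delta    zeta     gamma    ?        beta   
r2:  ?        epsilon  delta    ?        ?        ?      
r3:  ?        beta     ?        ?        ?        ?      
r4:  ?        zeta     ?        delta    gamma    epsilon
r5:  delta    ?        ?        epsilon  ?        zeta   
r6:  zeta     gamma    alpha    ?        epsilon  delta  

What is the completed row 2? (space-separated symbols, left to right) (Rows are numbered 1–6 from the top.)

At row 1, column 5: row 1 has {beta,gamma,delta,zeta}; column 5 has {gamma,epsilon}; that leaves alpha.
At row 4, column 3: row 4 has {gamma,delta,epsilon,zeta}; column 3 has {alpha,delta,zeta}; that leaves beta.
At row 5, column 2: row 5 has {delta,epsilon,zeta}; column 2 has {beta,gamma,delta,epsilon,zeta}; that leaves alpha.
At row 5, column 3: row 5 has {alpha,delta,epsilon,zeta}; column 3 has {alpha,beta,delta,zeta}; that leaves gamma.
At row 5, column 5: row 5 has {alpha,gamma,delta,epsilon,zeta}; column 5 has {alpha,gamma,epsilon}; that leaves beta.
At row 6, column 4: row 6 has {alpha,gamma,delta,epsilon,zeta}; column 4 has {gamma,delta,epsilon}; that leaves beta.
At row 1, column 1: row 1 has {alpha,beta,gamma,delta,zeta}; column 1 has {delta,zeta}; that leaves epsilon.
At row 2, column 5: row 2 has {delta,epsilon}; column 5 has {alpha,beta,gamma,epsilon}; that leaves zeta.
At row 3, column 3: row 3 has {beta}; column 3 has {alpha,beta,gamma,delta,zeta}; that leaves epsilon.
At row 3, column 5: row 3 has {beta,epsilon}; column 5 has {alpha,beta,gamma,epsilon,zeta}; that leaves delta.
At row 4, column 1: row 4 has {beta,gamma,delta,epsilon,zeta}; column 1 has {delta,epsilon,zeta}; that leaves alpha.
At row 2, column 4: row 2 has {delta,epsilon,zeta}; column 4 has {beta,gamma,delta,epsilon}; that leaves alpha.
At row 2, column 6: row 2 has {alpha,delta,epsilon,zeta}; column 6 has {beta,delta,epsilon,zeta}; that leaves gamma.
At row 3, column 1: row 3 has {beta,delta,epsilon}; column 1 has {alpha,delta,epsilon,zeta}; that leaves gamma.
At row 3, column 4: row 3 has {beta,gamma,delta,epsilon}; column 4 has {alpha,beta,gamma,delta,epsilon}; that leaves zeta.
At row 3, column 6: row 3 has {beta,gamma,delta,epsilon,zeta}; column 6 has {beta,gamma,delta,epsilon,zeta}; that leaves alpha.
At row 2, column 1: row 2 has {alpha,gamma,delta,epsilon,zeta}; column 1 has {alpha,gamma,delta,epsilon,zeta}; that leaves beta.

beta epsilon delta alpha zeta gamma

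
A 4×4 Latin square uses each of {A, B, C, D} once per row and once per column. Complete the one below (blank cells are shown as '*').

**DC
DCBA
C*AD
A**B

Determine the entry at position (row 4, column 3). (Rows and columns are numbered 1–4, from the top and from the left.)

C

(r1,c1) = B
(r1,c2) = A
(r3,c2) = B
(r4,c2) = D
(r4,c3) = C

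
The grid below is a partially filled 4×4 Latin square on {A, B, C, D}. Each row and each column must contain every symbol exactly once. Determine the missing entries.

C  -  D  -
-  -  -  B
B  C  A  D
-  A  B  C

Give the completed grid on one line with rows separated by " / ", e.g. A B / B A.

(r1,c2): row 1 has {C,D}; column 2 has {A,C}, so it must be B.
(r1,c4): row 1 has {B,C,D}; column 4 has {B,C,D}, so it must be A.
(r2,c2): row 2 has {B}; column 2 has {A,B,C}, so it must be D.
(r2,c3): row 2 has {B,D}; column 3 has {A,B,D}, so it must be C.
(r4,c1): row 4 has {A,B,C}; column 1 has {B,C}, so it must be D.
(r2,c1): row 2 has {B,C,D}; column 1 has {B,C,D}, so it must be A.

C B D A / A D C B / B C A D / D A B C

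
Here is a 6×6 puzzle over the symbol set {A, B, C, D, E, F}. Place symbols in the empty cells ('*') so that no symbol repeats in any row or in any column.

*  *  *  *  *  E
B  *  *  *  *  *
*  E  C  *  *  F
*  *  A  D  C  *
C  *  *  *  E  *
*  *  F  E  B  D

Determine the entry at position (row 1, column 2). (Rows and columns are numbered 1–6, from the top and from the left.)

A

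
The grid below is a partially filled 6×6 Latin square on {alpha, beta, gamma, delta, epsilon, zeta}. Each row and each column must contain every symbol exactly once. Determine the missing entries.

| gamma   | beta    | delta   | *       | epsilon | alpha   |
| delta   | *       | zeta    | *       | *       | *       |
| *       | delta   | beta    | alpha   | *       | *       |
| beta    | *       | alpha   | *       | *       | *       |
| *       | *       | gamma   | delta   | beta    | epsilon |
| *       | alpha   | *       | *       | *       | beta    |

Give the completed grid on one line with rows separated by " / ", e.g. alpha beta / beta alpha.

gamma beta delta zeta epsilon alpha / delta epsilon zeta beta alpha gamma / epsilon delta beta alpha gamma zeta / beta gamma alpha epsilon zeta delta / alpha zeta gamma delta beta epsilon / zeta alpha epsilon gamma delta beta

(r1,c4) = zeta
(r2,c6) = gamma
(r3,c6) = zeta
(r4,c6) = delta
(r5,c2) = zeta
(r6,c3) = epsilon
(r6,c4) = gamma
(r2,c2) = epsilon
(r2,c4) = beta
(r2,c5) = alpha
(r3,c1) = epsilon
(r3,c5) = gamma
(r4,c2) = gamma
(r4,c4) = epsilon
(r4,c5) = zeta
(r5,c1) = alpha
(r6,c1) = zeta
(r6,c5) = delta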